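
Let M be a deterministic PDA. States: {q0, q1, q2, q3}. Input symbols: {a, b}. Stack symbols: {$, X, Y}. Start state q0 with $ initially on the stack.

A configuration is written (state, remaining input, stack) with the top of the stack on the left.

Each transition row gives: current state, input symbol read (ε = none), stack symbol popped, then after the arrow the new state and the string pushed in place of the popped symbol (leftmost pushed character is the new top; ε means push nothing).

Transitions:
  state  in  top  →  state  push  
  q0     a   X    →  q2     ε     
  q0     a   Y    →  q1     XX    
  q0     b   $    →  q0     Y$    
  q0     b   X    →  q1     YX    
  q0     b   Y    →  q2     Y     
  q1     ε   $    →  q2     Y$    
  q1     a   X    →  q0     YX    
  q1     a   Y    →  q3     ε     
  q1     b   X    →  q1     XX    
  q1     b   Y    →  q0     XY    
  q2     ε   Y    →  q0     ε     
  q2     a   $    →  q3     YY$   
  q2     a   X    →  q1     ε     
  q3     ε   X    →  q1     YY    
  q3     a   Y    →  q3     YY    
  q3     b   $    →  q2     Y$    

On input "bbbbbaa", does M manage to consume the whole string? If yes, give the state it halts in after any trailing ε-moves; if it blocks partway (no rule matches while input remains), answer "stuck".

(q0, bbbbbaa, $)
  read b, top $: go to q0, push Y$ → (q0, bbbbaa, Y$)
  read b, top Y: go to q2, push Y → (q2, bbbaa, Y$)
  ε-move, top Y: go to q0, push ε → (q0, bbbaa, $)
  read b, top $: go to q0, push Y$ → (q0, bbaa, Y$)
  read b, top Y: go to q2, push Y → (q2, baa, Y$)
  ε-move, top Y: go to q0, push ε → (q0, baa, $)
  read b, top $: go to q0, push Y$ → (q0, aa, Y$)
  read a, top Y: go to q1, push XX → (q1, a, XX$)
  read a, top X: go to q0, push YX → (q0, ε, YXX$)
All input consumed; M is in state q0.

q0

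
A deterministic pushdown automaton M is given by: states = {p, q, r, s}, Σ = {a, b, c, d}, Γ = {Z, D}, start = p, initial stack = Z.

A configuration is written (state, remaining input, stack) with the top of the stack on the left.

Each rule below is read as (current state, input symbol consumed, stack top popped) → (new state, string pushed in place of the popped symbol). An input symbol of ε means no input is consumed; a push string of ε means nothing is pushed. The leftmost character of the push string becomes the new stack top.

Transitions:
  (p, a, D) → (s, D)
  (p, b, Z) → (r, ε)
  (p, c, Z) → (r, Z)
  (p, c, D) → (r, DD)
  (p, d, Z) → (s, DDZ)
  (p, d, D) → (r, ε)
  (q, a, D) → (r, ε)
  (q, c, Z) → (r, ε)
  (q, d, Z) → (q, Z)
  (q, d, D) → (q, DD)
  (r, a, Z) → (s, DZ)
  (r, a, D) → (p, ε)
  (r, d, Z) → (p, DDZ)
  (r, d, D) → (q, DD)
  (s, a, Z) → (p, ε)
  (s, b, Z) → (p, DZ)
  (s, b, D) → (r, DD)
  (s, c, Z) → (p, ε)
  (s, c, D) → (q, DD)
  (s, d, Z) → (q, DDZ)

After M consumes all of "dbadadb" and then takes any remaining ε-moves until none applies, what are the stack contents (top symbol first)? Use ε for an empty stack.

DDDZ

(p, dbadadb, Z)
  read d, top Z: go to s, push DDZ → (s, badadb, DDZ)
  read b, top D: go to r, push DD → (r, adadb, DDDZ)
  read a, top D: go to p, push ε → (p, dadb, DDZ)
  read d, top D: go to r, push ε → (r, adb, DZ)
  read a, top D: go to p, push ε → (p, db, Z)
  read d, top Z: go to s, push DDZ → (s, b, DDZ)
  read b, top D: go to r, push DD → (r, ε, DDDZ)
All input consumed in state r with stack DDDZ.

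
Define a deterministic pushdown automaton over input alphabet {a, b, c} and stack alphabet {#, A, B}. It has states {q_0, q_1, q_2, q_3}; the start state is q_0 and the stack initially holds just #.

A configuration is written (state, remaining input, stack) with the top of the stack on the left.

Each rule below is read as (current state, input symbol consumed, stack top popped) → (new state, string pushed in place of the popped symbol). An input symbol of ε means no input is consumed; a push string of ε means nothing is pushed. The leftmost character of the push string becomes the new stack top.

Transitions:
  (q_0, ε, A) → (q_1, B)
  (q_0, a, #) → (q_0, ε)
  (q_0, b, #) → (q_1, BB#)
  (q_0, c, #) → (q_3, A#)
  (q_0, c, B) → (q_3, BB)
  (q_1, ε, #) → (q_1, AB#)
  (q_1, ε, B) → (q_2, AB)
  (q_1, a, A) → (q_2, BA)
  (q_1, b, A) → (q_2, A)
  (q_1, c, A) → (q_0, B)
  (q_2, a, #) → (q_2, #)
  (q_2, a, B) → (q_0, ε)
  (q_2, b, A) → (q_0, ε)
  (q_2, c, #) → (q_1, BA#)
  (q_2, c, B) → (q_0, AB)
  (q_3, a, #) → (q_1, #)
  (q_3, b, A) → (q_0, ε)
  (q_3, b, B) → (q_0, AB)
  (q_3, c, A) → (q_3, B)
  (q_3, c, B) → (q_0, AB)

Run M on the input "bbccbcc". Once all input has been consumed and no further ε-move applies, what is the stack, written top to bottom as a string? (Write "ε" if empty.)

ABBBBBB#

(q_0, bbccbcc, #)
  read b, top #: go to q_1, push BB# → (q_1, bccbcc, BB#)
  ε-move, top B: go to q_2, push AB → (q_2, bccbcc, ABB#)
  read b, top A: go to q_0, push ε → (q_0, ccbcc, BB#)
  read c, top B: go to q_3, push BB → (q_3, cbcc, BBB#)
  read c, top B: go to q_0, push AB → (q_0, bcc, ABBB#)
  ε-move, top A: go to q_1, push B → (q_1, bcc, BBBB#)
  ε-move, top B: go to q_2, push AB → (q_2, bcc, ABBBB#)
  read b, top A: go to q_0, push ε → (q_0, cc, BBBB#)
  read c, top B: go to q_3, push BB → (q_3, c, BBBBB#)
  read c, top B: go to q_0, push AB → (q_0, ε, ABBBBB#)
  ε-move, top A: go to q_1, push B → (q_1, ε, BBBBBB#)
  ε-move, top B: go to q_2, push AB → (q_2, ε, ABBBBBB#)
All input consumed in state q_2 with stack ABBBBBB#.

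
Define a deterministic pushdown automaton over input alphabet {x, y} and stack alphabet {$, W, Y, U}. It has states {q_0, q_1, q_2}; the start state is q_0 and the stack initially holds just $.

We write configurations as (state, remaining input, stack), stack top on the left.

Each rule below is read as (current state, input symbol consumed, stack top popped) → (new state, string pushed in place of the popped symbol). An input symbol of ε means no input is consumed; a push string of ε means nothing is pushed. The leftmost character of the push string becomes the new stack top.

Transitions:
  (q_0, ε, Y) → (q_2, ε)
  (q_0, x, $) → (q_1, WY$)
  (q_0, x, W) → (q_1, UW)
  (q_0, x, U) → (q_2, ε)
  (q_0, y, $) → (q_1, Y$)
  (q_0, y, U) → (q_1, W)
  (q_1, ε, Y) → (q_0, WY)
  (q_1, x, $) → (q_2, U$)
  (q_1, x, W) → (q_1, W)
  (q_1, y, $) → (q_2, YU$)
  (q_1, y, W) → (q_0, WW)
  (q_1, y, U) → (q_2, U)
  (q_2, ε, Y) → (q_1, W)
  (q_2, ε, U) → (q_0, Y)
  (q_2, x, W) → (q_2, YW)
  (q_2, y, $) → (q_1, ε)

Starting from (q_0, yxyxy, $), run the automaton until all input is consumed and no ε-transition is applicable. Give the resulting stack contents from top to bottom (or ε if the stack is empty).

WWWY$

(q_0, yxyxy, $) ⊢ (q_1, xyxy, Y$) ⊢ (q_0, xyxy, WY$) ⊢ (q_1, yxy, UWY$) ⊢ (q_2, xy, UWY$) ⊢ (q_0, xy, YWY$) ⊢ (q_2, xy, WY$) ⊢ (q_2, y, YWY$) ⊢ (q_1, y, WWY$) ⊢ (q_0, ε, WWWY$)
All input consumed in state q_0 with stack WWWY$.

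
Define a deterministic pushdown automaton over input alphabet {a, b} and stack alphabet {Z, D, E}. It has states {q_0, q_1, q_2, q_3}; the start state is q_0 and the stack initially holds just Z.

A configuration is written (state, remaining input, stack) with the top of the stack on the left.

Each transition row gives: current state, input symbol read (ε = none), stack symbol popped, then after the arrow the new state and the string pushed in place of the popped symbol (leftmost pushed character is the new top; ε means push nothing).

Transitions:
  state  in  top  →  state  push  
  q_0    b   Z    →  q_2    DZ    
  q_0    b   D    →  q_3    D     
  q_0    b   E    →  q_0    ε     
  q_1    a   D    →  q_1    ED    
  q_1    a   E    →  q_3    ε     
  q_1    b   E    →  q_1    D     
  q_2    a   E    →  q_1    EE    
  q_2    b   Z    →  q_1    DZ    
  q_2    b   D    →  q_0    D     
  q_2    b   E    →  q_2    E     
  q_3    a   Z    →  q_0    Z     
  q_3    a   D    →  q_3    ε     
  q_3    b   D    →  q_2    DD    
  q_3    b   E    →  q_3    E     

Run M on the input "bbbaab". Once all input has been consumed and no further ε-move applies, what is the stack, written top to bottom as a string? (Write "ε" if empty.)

(q_0, bbbaab, Z)
  read b, top Z: go to q_2, push DZ → (q_2, bbaab, DZ)
  read b, top D: go to q_0, push D → (q_0, baab, DZ)
  read b, top D: go to q_3, push D → (q_3, aab, DZ)
  read a, top D: go to q_3, push ε → (q_3, ab, Z)
  read a, top Z: go to q_0, push Z → (q_0, b, Z)
  read b, top Z: go to q_2, push DZ → (q_2, ε, DZ)
All input consumed in state q_2 with stack DZ.

DZ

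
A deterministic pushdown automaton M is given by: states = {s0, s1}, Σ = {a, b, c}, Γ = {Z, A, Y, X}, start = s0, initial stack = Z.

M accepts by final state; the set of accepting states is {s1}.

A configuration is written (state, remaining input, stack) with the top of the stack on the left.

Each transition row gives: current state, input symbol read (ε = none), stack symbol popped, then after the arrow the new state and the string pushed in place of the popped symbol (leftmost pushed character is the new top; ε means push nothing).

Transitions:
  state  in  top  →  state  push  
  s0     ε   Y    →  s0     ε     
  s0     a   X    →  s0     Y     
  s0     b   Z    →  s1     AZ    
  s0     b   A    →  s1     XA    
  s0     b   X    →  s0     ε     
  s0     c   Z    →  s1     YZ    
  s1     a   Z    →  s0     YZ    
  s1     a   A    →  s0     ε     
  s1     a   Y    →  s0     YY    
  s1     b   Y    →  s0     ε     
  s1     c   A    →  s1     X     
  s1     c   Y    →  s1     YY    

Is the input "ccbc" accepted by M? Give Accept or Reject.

(s0, ccbc, Z) ⊢ (s1, cbc, YZ) ⊢ (s1, bc, YYZ) ⊢ (s0, c, YZ) ⊢ (s0, c, Z) ⊢ (s1, ε, YZ)
All input consumed; state s1 ∈ F.

Accept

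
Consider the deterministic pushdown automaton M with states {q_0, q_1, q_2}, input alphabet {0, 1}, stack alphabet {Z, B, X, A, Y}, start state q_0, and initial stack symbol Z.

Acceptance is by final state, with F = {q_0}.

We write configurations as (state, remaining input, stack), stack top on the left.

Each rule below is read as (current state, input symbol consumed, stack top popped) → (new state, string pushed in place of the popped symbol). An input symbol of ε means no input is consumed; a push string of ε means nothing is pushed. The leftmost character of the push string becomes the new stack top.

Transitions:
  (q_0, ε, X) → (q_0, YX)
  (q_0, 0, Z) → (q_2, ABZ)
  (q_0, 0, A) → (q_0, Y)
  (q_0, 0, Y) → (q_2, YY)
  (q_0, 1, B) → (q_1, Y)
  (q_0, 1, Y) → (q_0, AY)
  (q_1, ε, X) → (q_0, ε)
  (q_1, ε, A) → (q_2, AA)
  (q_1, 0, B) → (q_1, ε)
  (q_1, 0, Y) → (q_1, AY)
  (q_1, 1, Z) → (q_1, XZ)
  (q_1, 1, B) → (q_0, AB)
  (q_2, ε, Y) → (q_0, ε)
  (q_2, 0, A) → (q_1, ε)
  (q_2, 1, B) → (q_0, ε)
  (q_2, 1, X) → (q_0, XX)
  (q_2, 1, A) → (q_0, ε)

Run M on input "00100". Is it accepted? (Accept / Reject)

Accept

(q_0, 00100, Z)
  read 0, top Z: go to q_2, push ABZ → (q_2, 0100, ABZ)
  read 0, top A: go to q_1, push ε → (q_1, 100, BZ)
  read 1, top B: go to q_0, push AB → (q_0, 00, ABZ)
  read 0, top A: go to q_0, push Y → (q_0, 0, YBZ)
  read 0, top Y: go to q_2, push YY → (q_2, ε, YYBZ)
  ε-move, top Y: go to q_0, push ε → (q_0, ε, YBZ)
All input consumed; state q_0 ∈ F.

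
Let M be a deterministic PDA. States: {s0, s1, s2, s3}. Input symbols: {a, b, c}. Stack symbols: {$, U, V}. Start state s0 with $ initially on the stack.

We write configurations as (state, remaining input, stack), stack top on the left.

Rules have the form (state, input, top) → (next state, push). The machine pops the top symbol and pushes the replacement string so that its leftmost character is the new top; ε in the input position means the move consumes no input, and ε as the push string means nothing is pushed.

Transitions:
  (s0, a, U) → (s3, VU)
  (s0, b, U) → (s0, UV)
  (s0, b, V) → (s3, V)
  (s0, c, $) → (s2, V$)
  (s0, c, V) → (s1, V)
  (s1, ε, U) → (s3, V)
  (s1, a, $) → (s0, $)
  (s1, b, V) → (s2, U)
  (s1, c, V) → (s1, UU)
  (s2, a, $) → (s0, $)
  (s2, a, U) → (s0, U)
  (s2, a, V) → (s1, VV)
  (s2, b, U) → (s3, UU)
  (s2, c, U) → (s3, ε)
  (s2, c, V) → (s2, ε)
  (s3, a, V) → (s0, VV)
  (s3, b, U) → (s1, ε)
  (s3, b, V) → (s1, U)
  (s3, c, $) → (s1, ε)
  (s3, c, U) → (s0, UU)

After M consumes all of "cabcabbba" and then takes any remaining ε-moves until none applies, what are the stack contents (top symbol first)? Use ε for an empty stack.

VVV$

(s0, cabcabbba, $) ⊢ (s2, abcabbba, V$) ⊢ (s1, bcabbba, VV$) ⊢ (s2, cabbba, UV$) ⊢ (s3, abbba, V$) ⊢ (s0, bbba, VV$) ⊢ (s3, bba, VV$) ⊢ (s1, ba, UV$) ⊢ (s3, ba, VV$) ⊢ (s1, a, UV$) ⊢ (s3, a, VV$) ⊢ (s0, ε, VVV$)
All input consumed in state s0 with stack VVV$.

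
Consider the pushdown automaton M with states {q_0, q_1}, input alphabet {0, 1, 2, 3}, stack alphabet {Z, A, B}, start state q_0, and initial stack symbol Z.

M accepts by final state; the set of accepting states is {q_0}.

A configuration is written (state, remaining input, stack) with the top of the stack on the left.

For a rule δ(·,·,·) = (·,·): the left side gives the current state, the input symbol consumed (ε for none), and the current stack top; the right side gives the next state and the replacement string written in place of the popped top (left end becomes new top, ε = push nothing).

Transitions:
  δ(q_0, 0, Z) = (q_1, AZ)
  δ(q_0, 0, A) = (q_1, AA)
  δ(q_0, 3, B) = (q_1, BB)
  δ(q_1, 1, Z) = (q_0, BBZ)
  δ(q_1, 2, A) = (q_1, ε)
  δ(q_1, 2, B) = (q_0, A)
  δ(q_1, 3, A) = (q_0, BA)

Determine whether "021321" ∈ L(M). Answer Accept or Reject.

No computation consumes all input and reaches a final state.

Reject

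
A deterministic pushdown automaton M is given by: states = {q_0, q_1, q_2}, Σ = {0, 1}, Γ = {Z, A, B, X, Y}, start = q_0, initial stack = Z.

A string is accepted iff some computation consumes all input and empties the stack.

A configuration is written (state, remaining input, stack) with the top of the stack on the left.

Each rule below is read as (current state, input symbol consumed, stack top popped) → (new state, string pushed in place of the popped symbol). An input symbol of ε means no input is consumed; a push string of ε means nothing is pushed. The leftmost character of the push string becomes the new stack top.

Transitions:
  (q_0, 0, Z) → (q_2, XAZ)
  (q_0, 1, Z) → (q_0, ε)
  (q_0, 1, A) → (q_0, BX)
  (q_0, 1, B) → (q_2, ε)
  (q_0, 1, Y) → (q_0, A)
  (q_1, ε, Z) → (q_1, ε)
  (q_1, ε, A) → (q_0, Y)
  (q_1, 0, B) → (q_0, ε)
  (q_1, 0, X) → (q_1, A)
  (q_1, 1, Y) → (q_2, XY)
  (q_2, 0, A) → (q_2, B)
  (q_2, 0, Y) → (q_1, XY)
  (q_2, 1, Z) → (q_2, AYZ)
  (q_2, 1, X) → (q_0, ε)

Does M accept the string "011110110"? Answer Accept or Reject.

Reject

(q_0, 011110110, Z) ⊢ (q_2, 11110110, XAZ) ⊢ (q_0, 1110110, AZ) ⊢ (q_0, 110110, BXZ) ⊢ (q_2, 10110, XZ) ⊢ (q_0, 0110, Z) ⊢ (q_2, 110, XAZ) ⊢ (q_0, 10, AZ) ⊢ (q_0, 0, BXZ)
No transition applies at (q_0, 0, BXZ); input not fully consumed.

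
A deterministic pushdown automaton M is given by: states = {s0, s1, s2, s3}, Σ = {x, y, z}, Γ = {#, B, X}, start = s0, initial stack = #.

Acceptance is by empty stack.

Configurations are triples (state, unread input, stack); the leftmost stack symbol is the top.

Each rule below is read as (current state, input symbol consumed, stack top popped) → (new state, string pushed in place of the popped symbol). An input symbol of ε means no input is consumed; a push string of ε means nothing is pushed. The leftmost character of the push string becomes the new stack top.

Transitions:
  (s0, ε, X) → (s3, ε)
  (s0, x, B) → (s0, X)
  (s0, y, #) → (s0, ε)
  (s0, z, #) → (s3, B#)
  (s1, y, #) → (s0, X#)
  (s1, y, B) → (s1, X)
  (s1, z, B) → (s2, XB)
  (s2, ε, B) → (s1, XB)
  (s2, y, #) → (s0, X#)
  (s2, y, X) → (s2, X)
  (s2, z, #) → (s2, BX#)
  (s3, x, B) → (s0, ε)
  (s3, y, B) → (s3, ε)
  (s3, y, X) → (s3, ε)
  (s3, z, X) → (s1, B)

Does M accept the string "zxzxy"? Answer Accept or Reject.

Accept

(s0, zxzxy, #) ⊢ (s3, xzxy, B#) ⊢ (s0, zxy, #) ⊢ (s3, xy, B#) ⊢ (s0, y, #) ⊢ (s0, ε, ε)
All input consumed and the stack is empty.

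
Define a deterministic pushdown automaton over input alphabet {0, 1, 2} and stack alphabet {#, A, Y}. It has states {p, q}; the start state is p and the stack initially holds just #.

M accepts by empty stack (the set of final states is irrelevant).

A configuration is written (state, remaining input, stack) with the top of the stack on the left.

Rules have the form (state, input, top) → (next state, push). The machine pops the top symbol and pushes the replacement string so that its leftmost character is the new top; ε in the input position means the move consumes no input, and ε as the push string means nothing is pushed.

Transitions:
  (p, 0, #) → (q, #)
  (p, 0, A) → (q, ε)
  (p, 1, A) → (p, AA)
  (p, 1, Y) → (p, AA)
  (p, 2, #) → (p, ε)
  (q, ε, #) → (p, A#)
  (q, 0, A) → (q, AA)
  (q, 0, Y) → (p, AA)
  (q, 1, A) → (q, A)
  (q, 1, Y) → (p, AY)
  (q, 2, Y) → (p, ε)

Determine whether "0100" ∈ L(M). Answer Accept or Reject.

Reject

(p, 0100, #)
  read 0, top #: go to q, push # → (q, 100, #)
  ε-move, top #: go to p, push A# → (p, 100, A#)
  read 1, top A: go to p, push AA → (p, 00, AA#)
  read 0, top A: go to q, push ε → (q, 0, A#)
  read 0, top A: go to q, push AA → (q, ε, AA#)
All input consumed; stack is AA#, not empty, and no further ε-move applies.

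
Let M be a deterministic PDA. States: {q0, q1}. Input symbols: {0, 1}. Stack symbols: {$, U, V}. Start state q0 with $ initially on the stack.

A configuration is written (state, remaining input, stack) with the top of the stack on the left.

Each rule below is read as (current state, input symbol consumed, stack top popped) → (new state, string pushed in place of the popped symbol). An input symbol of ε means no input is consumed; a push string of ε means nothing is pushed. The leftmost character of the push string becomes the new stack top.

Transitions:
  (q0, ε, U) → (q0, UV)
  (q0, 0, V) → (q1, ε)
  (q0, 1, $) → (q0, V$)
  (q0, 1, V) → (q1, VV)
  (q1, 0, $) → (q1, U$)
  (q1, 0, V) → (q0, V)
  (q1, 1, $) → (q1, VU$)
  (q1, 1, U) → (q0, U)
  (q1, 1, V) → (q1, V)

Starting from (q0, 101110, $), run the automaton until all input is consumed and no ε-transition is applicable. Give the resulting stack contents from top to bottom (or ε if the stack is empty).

(q0, 101110, $)
  read 1, top $: go to q0, push V$ → (q0, 01110, V$)
  read 0, top V: go to q1, push ε → (q1, 1110, $)
  read 1, top $: go to q1, push VU$ → (q1, 110, VU$)
  read 1, top V: go to q1, push V → (q1, 10, VU$)
  read 1, top V: go to q1, push V → (q1, 0, VU$)
  read 0, top V: go to q0, push V → (q0, ε, VU$)
All input consumed in state q0 with stack VU$.

VU$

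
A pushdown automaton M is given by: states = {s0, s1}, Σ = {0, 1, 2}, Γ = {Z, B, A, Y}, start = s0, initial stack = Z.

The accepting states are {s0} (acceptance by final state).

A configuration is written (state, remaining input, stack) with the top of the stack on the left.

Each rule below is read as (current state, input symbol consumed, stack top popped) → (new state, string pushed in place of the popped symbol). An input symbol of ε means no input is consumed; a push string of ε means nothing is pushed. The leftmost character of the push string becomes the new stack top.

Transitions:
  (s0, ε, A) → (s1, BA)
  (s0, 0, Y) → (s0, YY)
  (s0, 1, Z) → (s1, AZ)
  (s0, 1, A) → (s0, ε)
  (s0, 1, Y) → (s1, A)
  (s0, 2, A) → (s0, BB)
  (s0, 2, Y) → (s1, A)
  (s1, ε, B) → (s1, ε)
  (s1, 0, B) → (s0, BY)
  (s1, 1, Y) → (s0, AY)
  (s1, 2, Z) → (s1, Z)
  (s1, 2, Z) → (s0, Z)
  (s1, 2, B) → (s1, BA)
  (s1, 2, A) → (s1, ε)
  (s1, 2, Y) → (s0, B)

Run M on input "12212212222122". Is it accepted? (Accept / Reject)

Accept

One accepting computation: (s0, 12212212222122, Z) ⊢ (s1, 2212212222122, AZ) ⊢ (s1, 212212222122, Z) ⊢ (s0, 12212222122, Z) ⊢ (s1, 2212222122, AZ) ⊢ (s1, 212222122, Z) ⊢ (s0, 12222122, Z) ⊢ (s1, 2222122, AZ) ⊢ (s1, 222122, Z) ⊢ (s1, 22122, Z) ⊢ (s1, 2122, Z) ⊢ (s0, 122, Z) ⊢ (s1, 22, AZ) ⊢ (s1, 2, Z) ⊢ (s0, ε, Z)
All input consumed and state s0 ∈ F.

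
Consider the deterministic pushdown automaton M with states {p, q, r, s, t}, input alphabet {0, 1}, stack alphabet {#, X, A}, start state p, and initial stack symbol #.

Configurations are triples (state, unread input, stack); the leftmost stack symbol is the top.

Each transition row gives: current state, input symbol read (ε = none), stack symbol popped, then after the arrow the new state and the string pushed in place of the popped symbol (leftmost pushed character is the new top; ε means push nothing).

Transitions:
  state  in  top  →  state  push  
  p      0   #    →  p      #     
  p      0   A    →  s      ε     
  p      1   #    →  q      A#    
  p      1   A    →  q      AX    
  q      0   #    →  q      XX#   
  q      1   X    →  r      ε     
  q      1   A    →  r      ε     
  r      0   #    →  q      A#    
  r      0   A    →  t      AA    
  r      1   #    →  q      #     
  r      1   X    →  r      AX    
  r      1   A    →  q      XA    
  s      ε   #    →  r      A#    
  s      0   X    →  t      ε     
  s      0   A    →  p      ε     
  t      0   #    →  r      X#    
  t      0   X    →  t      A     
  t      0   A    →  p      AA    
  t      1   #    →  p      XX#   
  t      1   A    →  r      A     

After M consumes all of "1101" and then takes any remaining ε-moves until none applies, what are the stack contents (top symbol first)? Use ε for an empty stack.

#

(p, 1101, #)
  read 1, top #: go to q, push A# → (q, 101, A#)
  read 1, top A: go to r, push ε → (r, 01, #)
  read 0, top #: go to q, push A# → (q, 1, A#)
  read 1, top A: go to r, push ε → (r, ε, #)
All input consumed in state r with stack #.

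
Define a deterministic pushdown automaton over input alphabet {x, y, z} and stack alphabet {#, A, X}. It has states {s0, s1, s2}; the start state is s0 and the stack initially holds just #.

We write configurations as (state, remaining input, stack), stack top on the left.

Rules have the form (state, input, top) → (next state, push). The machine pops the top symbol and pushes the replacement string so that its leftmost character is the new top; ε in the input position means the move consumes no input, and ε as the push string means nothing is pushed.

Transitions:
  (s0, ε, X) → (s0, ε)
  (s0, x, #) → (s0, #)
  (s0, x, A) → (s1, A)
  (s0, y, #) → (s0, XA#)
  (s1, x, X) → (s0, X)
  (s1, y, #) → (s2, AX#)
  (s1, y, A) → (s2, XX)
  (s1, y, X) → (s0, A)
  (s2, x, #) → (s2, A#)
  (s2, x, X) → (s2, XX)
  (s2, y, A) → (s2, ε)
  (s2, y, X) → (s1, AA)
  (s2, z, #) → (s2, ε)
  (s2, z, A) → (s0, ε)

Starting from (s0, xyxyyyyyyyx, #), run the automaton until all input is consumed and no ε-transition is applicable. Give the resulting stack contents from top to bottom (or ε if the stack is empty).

(s0, xyxyyyyyyyx, #)
  read x, top #: go to s0, push # → (s0, yxyyyyyyyx, #)
  read y, top #: go to s0, push XA# → (s0, xyyyyyyyx, XA#)
  ε-move, top X: go to s0, push ε → (s0, xyyyyyyyx, A#)
  read x, top A: go to s1, push A → (s1, yyyyyyyx, A#)
  read y, top A: go to s2, push XX → (s2, yyyyyyx, XX#)
  read y, top X: go to s1, push AA → (s1, yyyyyx, AAX#)
  read y, top A: go to s2, push XX → (s2, yyyyx, XXAX#)
  read y, top X: go to s1, push AA → (s1, yyyx, AAXAX#)
  read y, top A: go to s2, push XX → (s2, yyx, XXAXAX#)
  read y, top X: go to s1, push AA → (s1, yx, AAXAXAX#)
  read y, top A: go to s2, push XX → (s2, x, XXAXAXAX#)
  read x, top X: go to s2, push XX → (s2, ε, XXXAXAXAX#)
All input consumed in state s2 with stack XXXAXAXAX#.

XXXAXAXAX#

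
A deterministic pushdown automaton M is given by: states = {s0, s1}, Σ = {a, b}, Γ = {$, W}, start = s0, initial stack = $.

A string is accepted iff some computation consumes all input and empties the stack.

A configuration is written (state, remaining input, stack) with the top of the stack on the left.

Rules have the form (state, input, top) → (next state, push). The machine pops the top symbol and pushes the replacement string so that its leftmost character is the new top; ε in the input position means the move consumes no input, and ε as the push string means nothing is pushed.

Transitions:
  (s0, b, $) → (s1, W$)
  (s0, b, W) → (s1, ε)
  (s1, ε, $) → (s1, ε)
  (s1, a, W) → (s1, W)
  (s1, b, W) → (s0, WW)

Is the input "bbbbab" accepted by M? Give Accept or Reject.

(s0, bbbbab, $) ⊢ (s1, bbbab, W$) ⊢ (s0, bbab, WW$) ⊢ (s1, bab, W$) ⊢ (s0, ab, WW$)
No transition applies at (s0, ab, WW$); input not fully consumed.

Reject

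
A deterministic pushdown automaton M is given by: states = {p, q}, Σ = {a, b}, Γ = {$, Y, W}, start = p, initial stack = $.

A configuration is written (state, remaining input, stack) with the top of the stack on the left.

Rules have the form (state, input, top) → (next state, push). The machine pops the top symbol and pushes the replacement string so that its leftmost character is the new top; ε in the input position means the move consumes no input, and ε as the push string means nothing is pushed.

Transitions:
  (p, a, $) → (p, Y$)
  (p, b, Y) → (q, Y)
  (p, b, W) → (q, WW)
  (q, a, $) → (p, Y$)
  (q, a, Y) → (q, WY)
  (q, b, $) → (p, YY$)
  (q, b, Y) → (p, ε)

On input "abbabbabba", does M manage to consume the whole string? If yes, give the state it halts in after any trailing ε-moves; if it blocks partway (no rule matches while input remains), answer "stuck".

(p, abbabbabba, $) ⊢ (p, bbabbabba, Y$) ⊢ (q, babbabba, Y$) ⊢ (p, abbabba, $) ⊢ (p, bbabba, Y$) ⊢ (q, babba, Y$) ⊢ (p, abba, $) ⊢ (p, bba, Y$) ⊢ (q, ba, Y$) ⊢ (p, a, $) ⊢ (p, ε, Y$)
All input consumed; M is in state p.

p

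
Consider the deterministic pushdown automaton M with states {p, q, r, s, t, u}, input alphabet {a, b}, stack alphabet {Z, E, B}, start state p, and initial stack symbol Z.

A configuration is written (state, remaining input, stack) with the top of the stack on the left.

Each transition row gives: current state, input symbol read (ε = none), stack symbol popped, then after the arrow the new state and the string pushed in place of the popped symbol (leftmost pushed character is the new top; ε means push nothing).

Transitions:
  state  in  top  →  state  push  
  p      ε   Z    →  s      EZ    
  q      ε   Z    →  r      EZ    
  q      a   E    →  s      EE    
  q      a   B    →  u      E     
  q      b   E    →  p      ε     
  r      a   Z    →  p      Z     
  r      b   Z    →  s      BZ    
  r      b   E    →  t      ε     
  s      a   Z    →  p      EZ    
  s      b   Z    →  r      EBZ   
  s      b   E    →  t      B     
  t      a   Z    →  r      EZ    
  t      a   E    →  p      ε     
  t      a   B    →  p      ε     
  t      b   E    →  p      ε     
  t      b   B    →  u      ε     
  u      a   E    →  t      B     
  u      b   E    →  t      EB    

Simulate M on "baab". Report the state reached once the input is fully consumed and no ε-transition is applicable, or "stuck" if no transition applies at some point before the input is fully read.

stuck

(p, baab, Z) ⊢ (s, baab, EZ) ⊢ (t, aab, BZ) ⊢ (p, ab, Z) ⊢ (s, ab, EZ)
No transition for (s, a, top E); M blocks with input ab remaining.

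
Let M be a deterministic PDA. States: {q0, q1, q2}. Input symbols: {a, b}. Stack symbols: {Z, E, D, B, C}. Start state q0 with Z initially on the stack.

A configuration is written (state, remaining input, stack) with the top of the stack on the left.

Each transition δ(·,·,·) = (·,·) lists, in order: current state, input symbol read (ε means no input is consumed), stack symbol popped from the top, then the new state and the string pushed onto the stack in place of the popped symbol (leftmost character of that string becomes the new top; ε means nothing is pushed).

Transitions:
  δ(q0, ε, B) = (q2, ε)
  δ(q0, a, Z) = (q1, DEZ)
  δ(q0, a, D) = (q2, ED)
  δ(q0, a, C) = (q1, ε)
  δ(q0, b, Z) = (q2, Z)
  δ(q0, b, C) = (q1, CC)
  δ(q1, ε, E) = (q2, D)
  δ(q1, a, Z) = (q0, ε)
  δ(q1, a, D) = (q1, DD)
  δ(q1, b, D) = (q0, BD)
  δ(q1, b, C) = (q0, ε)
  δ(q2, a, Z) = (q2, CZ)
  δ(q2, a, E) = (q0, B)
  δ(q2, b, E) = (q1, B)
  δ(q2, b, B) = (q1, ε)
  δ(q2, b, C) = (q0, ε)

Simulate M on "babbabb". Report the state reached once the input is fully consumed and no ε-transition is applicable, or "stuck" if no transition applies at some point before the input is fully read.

(q0, babbabb, Z) ⊢ (q2, abbabb, Z) ⊢ (q2, bbabb, CZ) ⊢ (q0, babb, Z) ⊢ (q2, abb, Z) ⊢ (q2, bb, CZ) ⊢ (q0, b, Z) ⊢ (q2, ε, Z)
All input consumed; M is in state q2.

q2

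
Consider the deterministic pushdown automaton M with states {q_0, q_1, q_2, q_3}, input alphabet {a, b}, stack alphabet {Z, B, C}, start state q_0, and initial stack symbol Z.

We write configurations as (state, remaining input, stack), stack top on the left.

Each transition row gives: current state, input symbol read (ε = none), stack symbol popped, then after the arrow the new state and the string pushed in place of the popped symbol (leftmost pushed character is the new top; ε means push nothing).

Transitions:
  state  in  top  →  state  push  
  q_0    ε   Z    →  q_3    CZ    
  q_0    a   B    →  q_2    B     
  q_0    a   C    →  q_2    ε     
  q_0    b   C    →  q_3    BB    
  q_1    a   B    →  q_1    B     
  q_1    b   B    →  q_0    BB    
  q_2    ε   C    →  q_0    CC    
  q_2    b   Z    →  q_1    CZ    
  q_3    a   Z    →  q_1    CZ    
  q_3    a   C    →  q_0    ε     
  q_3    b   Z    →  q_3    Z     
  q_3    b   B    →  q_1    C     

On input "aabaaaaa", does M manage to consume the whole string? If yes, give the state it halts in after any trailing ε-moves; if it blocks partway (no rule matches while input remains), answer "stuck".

stuck

(q_0, aabaaaaa, Z)
  ε-move, top Z: go to q_3, push CZ → (q_3, aabaaaaa, CZ)
  read a, top C: go to q_0, push ε → (q_0, abaaaaa, Z)
  ε-move, top Z: go to q_3, push CZ → (q_3, abaaaaa, CZ)
  read a, top C: go to q_0, push ε → (q_0, baaaaa, Z)
  ε-move, top Z: go to q_3, push CZ → (q_3, baaaaa, CZ)
No transition for (q_3, b, top C); M blocks with input baaaaa remaining.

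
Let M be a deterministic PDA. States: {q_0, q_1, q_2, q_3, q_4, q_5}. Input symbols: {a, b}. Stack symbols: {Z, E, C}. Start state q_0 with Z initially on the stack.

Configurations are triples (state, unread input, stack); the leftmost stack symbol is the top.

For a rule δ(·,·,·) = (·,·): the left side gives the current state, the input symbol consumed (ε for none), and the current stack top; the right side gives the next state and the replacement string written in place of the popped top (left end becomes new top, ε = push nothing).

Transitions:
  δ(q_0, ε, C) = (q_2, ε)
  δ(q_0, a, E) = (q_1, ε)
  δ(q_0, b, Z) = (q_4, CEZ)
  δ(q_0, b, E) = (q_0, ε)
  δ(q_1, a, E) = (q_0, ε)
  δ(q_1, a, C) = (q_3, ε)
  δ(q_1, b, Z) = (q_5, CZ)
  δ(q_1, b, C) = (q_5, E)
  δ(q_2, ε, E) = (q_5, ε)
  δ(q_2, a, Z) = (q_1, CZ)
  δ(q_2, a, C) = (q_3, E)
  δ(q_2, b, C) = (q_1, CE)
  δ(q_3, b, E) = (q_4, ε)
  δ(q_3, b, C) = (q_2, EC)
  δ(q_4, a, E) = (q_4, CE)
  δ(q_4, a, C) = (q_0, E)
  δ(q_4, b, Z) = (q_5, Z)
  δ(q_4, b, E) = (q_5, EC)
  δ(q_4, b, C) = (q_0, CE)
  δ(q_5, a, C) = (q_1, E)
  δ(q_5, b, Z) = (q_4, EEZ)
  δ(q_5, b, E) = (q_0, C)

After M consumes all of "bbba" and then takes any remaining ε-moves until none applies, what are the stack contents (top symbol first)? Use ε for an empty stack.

(q_0, bbba, Z) ⊢ (q_4, bba, CEZ) ⊢ (q_0, ba, CEEZ) ⊢ (q_2, ba, EEZ) ⊢ (q_5, ba, EZ) ⊢ (q_0, a, CZ) ⊢ (q_2, a, Z) ⊢ (q_1, ε, CZ)
All input consumed in state q_1 with stack CZ.

CZ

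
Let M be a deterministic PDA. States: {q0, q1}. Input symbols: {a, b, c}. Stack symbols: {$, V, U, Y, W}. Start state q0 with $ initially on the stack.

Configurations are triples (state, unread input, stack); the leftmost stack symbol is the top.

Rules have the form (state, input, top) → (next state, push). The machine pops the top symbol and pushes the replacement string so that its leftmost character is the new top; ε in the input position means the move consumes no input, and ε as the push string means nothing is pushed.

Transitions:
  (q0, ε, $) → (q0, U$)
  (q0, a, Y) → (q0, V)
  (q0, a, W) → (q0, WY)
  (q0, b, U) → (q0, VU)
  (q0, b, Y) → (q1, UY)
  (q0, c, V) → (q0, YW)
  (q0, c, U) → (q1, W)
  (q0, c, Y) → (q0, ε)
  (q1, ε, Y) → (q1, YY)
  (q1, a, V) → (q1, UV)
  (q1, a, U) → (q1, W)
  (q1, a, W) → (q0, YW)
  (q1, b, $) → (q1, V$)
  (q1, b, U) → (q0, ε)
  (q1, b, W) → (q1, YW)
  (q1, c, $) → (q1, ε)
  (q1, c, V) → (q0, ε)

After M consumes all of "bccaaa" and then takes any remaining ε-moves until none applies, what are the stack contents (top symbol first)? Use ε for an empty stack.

WYYYU$

(q0, bccaaa, $)
  ε-move, top $: go to q0, push U$ → (q0, bccaaa, U$)
  read b, top U: go to q0, push VU → (q0, ccaaa, VU$)
  read c, top V: go to q0, push YW → (q0, caaa, YWU$)
  read c, top Y: go to q0, push ε → (q0, aaa, WU$)
  read a, top W: go to q0, push WY → (q0, aa, WYU$)
  read a, top W: go to q0, push WY → (q0, a, WYYU$)
  read a, top W: go to q0, push WY → (q0, ε, WYYYU$)
All input consumed in state q0 with stack WYYYU$.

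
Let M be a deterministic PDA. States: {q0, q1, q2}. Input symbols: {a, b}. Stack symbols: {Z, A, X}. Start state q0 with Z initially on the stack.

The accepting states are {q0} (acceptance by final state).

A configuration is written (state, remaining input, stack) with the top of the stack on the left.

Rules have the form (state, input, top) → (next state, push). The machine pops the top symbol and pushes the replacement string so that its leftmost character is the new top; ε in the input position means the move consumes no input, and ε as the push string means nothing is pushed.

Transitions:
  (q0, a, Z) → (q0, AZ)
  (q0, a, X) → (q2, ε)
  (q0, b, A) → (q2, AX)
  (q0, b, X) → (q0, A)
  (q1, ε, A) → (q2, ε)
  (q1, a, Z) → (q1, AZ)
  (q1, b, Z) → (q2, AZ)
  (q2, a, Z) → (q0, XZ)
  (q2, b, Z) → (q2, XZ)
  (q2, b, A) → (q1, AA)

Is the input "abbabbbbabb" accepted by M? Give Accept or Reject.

(q0, abbabbbbabb, Z)
  read a, top Z: go to q0, push AZ → (q0, bbabbbbabb, AZ)
  read b, top A: go to q2, push AX → (q2, babbbbabb, AXZ)
  read b, top A: go to q1, push AA → (q1, abbbbabb, AAXZ)
  ε-move, top A: go to q2, push ε → (q2, abbbbabb, AXZ)
No transition applies at (q2, abbbbabb, AXZ); input not fully consumed.

Reject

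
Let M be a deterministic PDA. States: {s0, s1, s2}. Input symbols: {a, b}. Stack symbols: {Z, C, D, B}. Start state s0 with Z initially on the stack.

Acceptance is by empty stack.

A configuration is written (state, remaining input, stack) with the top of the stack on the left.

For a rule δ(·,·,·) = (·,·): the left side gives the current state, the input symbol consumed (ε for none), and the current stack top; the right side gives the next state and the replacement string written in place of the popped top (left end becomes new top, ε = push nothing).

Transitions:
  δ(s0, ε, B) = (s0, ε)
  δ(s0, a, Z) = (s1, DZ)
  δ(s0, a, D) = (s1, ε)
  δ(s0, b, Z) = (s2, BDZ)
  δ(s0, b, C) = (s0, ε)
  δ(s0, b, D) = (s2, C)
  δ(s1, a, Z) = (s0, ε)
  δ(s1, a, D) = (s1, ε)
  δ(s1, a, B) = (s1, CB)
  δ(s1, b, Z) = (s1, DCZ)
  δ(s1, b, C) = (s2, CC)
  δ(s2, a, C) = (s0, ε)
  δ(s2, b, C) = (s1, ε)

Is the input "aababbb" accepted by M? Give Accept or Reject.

(s0, aababbb, Z)
  read a, top Z: go to s1, push DZ → (s1, ababbb, DZ)
  read a, top D: go to s1, push ε → (s1, babbb, Z)
  read b, top Z: go to s1, push DCZ → (s1, abbb, DCZ)
  read a, top D: go to s1, push ε → (s1, bbb, CZ)
  read b, top C: go to s2, push CC → (s2, bb, CCZ)
  read b, top C: go to s1, push ε → (s1, b, CZ)
  read b, top C: go to s2, push CC → (s2, ε, CCZ)
All input consumed; stack is CCZ, not empty, and no further ε-move applies.

Reject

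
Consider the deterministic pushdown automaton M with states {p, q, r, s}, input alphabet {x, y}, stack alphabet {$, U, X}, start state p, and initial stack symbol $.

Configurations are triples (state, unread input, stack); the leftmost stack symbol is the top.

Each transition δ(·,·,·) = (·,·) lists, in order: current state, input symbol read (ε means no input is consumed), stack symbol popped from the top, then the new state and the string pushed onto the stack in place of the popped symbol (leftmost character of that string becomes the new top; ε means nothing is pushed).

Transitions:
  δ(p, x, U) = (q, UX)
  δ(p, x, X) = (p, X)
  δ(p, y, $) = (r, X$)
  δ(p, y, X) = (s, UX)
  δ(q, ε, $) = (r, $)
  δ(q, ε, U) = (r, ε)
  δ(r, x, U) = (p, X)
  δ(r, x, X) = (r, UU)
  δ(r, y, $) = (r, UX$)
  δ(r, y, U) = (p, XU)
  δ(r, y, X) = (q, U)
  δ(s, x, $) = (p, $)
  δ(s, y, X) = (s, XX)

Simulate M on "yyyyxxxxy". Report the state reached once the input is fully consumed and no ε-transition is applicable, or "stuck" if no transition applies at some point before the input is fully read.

(p, yyyyxxxxy, $)
  read y, top $: go to r, push X$ → (r, yyyxxxxy, X$)
  read y, top X: go to q, push U → (q, yyxxxxy, U$)
  ε-move, top U: go to r, push ε → (r, yyxxxxy, $)
  read y, top $: go to r, push UX$ → (r, yxxxxy, UX$)
  read y, top U: go to p, push XU → (p, xxxxy, XUX$)
  read x, top X: go to p, push X → (p, xxxy, XUX$)
  read x, top X: go to p, push X → (p, xxy, XUX$)
  read x, top X: go to p, push X → (p, xy, XUX$)
  read x, top X: go to p, push X → (p, y, XUX$)
  read y, top X: go to s, push UX → (s, ε, UXUX$)
All input consumed; M is in state s.

s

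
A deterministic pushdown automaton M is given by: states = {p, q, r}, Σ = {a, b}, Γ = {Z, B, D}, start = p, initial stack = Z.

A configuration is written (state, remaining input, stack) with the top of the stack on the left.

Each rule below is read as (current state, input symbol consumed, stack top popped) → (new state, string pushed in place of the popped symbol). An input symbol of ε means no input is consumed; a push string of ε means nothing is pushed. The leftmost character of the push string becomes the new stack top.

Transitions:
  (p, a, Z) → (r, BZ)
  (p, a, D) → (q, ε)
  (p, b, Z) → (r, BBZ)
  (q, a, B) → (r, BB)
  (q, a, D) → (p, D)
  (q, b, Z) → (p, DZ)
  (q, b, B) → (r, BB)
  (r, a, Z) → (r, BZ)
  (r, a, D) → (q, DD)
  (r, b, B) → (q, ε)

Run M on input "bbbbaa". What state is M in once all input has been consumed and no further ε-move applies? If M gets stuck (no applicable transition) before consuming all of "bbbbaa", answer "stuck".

(p, bbbbaa, Z) ⊢ (r, bbbaa, BBZ) ⊢ (q, bbaa, BZ) ⊢ (r, baa, BBZ) ⊢ (q, aa, BZ) ⊢ (r, a, BBZ)
No transition for (r, a, top B); M blocks with input a remaining.

stuck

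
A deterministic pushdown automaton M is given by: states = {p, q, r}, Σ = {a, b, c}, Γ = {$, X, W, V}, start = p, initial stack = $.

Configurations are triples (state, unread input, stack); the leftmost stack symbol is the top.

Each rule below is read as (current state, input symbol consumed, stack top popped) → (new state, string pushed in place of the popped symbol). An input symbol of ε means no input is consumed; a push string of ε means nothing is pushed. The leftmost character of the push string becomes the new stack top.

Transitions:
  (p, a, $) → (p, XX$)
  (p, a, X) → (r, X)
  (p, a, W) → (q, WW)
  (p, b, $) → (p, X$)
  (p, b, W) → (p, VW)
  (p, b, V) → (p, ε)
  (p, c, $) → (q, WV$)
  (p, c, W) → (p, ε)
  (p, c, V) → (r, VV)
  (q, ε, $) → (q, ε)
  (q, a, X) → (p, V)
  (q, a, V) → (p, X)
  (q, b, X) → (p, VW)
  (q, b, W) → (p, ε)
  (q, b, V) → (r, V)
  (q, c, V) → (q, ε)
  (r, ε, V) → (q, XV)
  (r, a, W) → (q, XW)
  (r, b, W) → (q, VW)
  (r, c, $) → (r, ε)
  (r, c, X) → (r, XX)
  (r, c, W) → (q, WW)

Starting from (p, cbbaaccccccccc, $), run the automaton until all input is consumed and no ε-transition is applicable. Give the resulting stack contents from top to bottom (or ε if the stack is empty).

(p, cbbaaccccccccc, $)
  read c, top $: go to q, push WV$ → (q, bbaaccccccccc, WV$)
  read b, top W: go to p, push ε → (p, baaccccccccc, V$)
  read b, top V: go to p, push ε → (p, aaccccccccc, $)
  read a, top $: go to p, push XX$ → (p, accccccccc, XX$)
  read a, top X: go to r, push X → (r, ccccccccc, XX$)
  read c, top X: go to r, push XX → (r, cccccccc, XXX$)
  read c, top X: go to r, push XX → (r, ccccccc, XXXX$)
  read c, top X: go to r, push XX → (r, cccccc, XXXXX$)
  read c, top X: go to r, push XX → (r, ccccc, XXXXXX$)
  read c, top X: go to r, push XX → (r, cccc, XXXXXXX$)
  read c, top X: go to r, push XX → (r, ccc, XXXXXXXX$)
  read c, top X: go to r, push XX → (r, cc, XXXXXXXXX$)
  read c, top X: go to r, push XX → (r, c, XXXXXXXXXX$)
  read c, top X: go to r, push XX → (r, ε, XXXXXXXXXXX$)
All input consumed in state r with stack XXXXXXXXXXX$.

XXXXXXXXXXX$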